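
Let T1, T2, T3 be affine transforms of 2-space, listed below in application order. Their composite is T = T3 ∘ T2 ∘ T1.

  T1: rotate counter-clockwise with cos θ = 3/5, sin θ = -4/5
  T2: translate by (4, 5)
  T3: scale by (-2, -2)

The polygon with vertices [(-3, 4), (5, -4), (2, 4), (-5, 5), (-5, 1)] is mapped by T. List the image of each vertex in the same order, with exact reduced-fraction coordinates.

image vertices: (-54/5, -98/5), (-38/5, 14/5), (-84/5, -58/5), (-10, -24), (-18/5, -96/5)

T1 rotate counter-clockwise with cos θ = 3/5, sin θ = -4/5: (-3, 4) → (7/5, 24/5); (5, -4) → (-1/5, -32/5); (2, 4) → (22/5, 4/5); (-5, 5) → (1, 7); (-5, 1) → (-11/5, 23/5)
T2 translate by (4, 5): (7/5, 24/5) → (27/5, 49/5); (-1/5, -32/5) → (19/5, -7/5); (22/5, 4/5) → (42/5, 29/5); (1, 7) → (5, 12); (-11/5, 23/5) → (9/5, 48/5)
T3 scale by (-2, -2): (27/5, 49/5) → (-54/5, -98/5); (19/5, -7/5) → (-38/5, 14/5); (42/5, 29/5) → (-84/5, -58/5); (5, 12) → (-10, -24); (9/5, 48/5) → (-18/5, -96/5)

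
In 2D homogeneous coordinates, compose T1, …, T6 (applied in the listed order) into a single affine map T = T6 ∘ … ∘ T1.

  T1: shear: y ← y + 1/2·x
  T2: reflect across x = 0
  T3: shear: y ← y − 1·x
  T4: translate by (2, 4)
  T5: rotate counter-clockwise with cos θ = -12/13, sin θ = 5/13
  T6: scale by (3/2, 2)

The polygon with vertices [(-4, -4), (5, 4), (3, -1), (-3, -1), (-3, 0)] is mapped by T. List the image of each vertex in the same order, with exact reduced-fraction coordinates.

T1 shear: y ← y + 1/2·x: (-4, -4) → (-4, -6); (5, 4) → (5, 13/2); (3, -1) → (3, 1/2); (-3, -1) → (-3, -5/2); (-3, 0) → (-3, -3/2)
T2 reflect across x = 0: (-4, -6) → (4, -6); (5, 13/2) → (-5, 13/2); (3, 1/2) → (-3, 1/2); (-3, -5/2) → (3, -5/2); (-3, -3/2) → (3, -3/2)
T3 shear: y ← y − 1·x: (4, -6) → (4, -10); (-5, 13/2) → (-5, 23/2); (-3, 1/2) → (-3, 7/2); (3, -5/2) → (3, -11/2); (3, -3/2) → (3, -9/2)
T4 translate by (2, 4): (4, -10) → (6, -6); (-5, 23/2) → (-3, 31/2); (-3, 7/2) → (-1, 15/2); (3, -11/2) → (5, -3/2); (3, -9/2) → (5, -1/2)
T5 rotate counter-clockwise with cos θ = -12/13, sin θ = 5/13: (6, -6) → (-42/13, 102/13); (-3, 31/2) → (-83/26, -201/13); (-1, 15/2) → (-51/26, -95/13); (5, -3/2) → (-105/26, 43/13); (5, -1/2) → (-115/26, 31/13)
T6 scale by (3/2, 2): (-42/13, 102/13) → (-63/13, 204/13); (-83/26, -201/13) → (-249/52, -402/13); (-51/26, -95/13) → (-153/52, -190/13); (-105/26, 43/13) → (-315/52, 86/13); (-115/26, 31/13) → (-345/52, 62/13)

image vertices: (-63/13, 204/13), (-249/52, -402/13), (-153/52, -190/13), (-315/52, 86/13), (-345/52, 62/13)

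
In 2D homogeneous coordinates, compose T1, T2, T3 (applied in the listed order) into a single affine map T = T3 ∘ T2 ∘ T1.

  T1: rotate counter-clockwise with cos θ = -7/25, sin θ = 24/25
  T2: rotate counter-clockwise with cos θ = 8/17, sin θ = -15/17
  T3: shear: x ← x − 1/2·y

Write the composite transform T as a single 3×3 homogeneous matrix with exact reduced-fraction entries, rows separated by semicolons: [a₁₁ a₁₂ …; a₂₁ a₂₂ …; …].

T = [311/850 -449/425 0; 297/425 304/425 0; 0 0 1]

T1 = [-7/25 -24/25 0; 24/25 -7/25 0; 0 0 1]
T2·T1 = [304/425 -297/425 0; 297/425 304/425 0; 0 0 1]
T3·…·T1 = [311/850 -449/425 0; 297/425 304/425 0; 0 0 1]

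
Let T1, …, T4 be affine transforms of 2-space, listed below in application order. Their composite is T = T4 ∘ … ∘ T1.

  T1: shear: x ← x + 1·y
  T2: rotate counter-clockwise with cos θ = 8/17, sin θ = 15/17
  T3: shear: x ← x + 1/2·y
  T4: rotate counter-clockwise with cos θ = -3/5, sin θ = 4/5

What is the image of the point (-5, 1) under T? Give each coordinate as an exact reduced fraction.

T1 shear: x ← x + 1·y: (-5, 1) → (-4, 1)
T2 rotate counter-clockwise with cos θ = 8/17, sin θ = 15/17: (-4, 1) → (-47/17, -52/17)
T3 shear: x ← x + 1/2·y: (-47/17, -52/17) → (-73/17, -52/17)
T4 rotate counter-clockwise with cos θ = -3/5, sin θ = 4/5: (-73/17, -52/17) → (427/85, -8/5)

T(p) = (427/85, -8/5)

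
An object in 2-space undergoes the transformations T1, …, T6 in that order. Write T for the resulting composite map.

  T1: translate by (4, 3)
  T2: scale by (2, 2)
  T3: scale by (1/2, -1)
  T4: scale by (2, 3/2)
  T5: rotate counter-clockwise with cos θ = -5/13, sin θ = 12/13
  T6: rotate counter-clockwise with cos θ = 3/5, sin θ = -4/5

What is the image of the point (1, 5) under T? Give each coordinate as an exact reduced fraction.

T(p) = (1674/65, -232/65)

T1 translate by (4, 3): (1, 5) → (5, 8)
T2 scale by (2, 2): (5, 8) → (10, 16)
T3 scale by (1/2, -1): (10, 16) → (5, -16)
T4 scale by (2, 3/2): (5, -16) → (10, -24)
T5 rotate counter-clockwise with cos θ = -5/13, sin θ = 12/13: (10, -24) → (238/13, 240/13)
T6 rotate counter-clockwise with cos θ = 3/5, sin θ = -4/5: (238/13, 240/13) → (1674/65, -232/65)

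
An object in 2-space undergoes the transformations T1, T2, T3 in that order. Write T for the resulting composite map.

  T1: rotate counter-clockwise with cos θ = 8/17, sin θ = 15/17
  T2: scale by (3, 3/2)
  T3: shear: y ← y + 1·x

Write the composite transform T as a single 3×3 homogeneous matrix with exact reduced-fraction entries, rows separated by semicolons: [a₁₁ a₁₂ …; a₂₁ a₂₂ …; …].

T = [24/17 -45/17 0; 93/34 -33/17 0; 0 0 1]

T1 = [8/17 -15/17 0; 15/17 8/17 0; 0 0 1]
T2·T1 = [24/17 -45/17 0; 45/34 12/17 0; 0 0 1]
T3·…·T1 = [24/17 -45/17 0; 93/34 -33/17 0; 0 0 1]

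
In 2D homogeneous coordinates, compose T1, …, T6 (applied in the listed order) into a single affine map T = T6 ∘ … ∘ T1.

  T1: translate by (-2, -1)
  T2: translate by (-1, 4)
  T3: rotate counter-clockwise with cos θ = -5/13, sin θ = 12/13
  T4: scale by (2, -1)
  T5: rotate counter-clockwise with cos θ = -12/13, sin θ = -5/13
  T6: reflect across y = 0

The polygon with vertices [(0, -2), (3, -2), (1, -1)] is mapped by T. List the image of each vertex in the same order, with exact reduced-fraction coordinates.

image vertices: (133/169, 522/169), (313/169, -60/169), (506/169, 268/169)

T1 translate by (-2, -1): (0, -2) → (-2, -3); (3, -2) → (1, -3); (1, -1) → (-1, -2)
T2 translate by (-1, 4): (-2, -3) → (-3, 1); (1, -3) → (0, 1); (-1, -2) → (-2, 2)
T3 rotate counter-clockwise with cos θ = -5/13, sin θ = 12/13: (-3, 1) → (3/13, -41/13); (0, 1) → (-12/13, -5/13); (-2, 2) → (-14/13, -34/13)
T4 scale by (2, -1): (3/13, -41/13) → (6/13, 41/13); (-12/13, -5/13) → (-24/13, 5/13); (-14/13, -34/13) → (-28/13, 34/13)
T5 rotate counter-clockwise with cos θ = -12/13, sin θ = -5/13: (6/13, 41/13) → (133/169, -522/169); (-24/13, 5/13) → (313/169, 60/169); (-28/13, 34/13) → (506/169, -268/169)
T6 reflect across y = 0: (133/169, -522/169) → (133/169, 522/169); (313/169, 60/169) → (313/169, -60/169); (506/169, -268/169) → (506/169, 268/169)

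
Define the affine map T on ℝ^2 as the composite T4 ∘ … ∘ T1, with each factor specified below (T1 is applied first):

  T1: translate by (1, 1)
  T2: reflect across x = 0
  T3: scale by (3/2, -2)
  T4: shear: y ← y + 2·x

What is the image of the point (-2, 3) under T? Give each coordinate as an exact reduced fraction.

T1 translate by (1, 1): (-2, 3) → (-1, 4)
T2 reflect across x = 0: (-1, 4) → (1, 4)
T3 scale by (3/2, -2): (1, 4) → (3/2, -8)
T4 shear: y ← y + 2·x: (3/2, -8) → (3/2, -5)

T(p) = (3/2, -5)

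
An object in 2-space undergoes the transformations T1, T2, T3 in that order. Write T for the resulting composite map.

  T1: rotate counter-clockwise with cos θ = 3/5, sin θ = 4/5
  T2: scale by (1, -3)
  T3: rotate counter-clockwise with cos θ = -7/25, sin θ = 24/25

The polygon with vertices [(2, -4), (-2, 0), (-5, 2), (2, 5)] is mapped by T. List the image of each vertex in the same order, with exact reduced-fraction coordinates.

T1 rotate counter-clockwise with cos θ = 3/5, sin θ = 4/5: (2, -4) → (22/5, -4/5); (-2, 0) → (-6/5, -8/5); (-5, 2) → (-23/5, -14/5); (2, 5) → (-14/5, 23/5)
T2 scale by (1, -3): (22/5, -4/5) → (22/5, 12/5); (-6/5, -8/5) → (-6/5, 24/5); (-23/5, -14/5) → (-23/5, 42/5); (-14/5, 23/5) → (-14/5, -69/5)
T3 rotate counter-clockwise with cos θ = -7/25, sin θ = 24/25: (22/5, 12/5) → (-442/125, 444/125); (-6/5, 24/5) → (-534/125, -312/125); (-23/5, 42/5) → (-847/125, -846/125); (-14/5, -69/5) → (1754/125, 147/125)

image vertices: (-442/125, 444/125), (-534/125, -312/125), (-847/125, -846/125), (1754/125, 147/125)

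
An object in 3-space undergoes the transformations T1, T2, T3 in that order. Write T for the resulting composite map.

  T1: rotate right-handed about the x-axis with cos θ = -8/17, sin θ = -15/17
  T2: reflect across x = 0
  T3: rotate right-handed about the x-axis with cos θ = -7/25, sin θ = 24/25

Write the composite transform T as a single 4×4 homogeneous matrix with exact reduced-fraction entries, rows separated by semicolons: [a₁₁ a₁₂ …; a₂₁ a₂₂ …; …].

T1 = [1 0 0 0; 0 -8/17 15/17 0; 0 -15/17 -8/17 0; 0 0 0 1]
T2·T1 = [-1 0 0 0; 0 -8/17 15/17 0; 0 -15/17 -8/17 0; 0 0 0 1]
T3·…·T1 = [-1 0 0 0; 0 416/425 87/425 0; 0 -87/425 416/425 0; 0 0 0 1]

T = [-1 0 0 0; 0 416/425 87/425 0; 0 -87/425 416/425 0; 0 0 0 1]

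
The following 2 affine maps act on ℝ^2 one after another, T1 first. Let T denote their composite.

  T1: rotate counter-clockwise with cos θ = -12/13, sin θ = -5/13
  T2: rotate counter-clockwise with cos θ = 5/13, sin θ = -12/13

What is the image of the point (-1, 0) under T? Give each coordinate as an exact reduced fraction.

T(p) = (120/169, -119/169)

T1 rotate counter-clockwise with cos θ = -12/13, sin θ = -5/13: (-1, 0) → (12/13, 5/13)
T2 rotate counter-clockwise with cos θ = 5/13, sin θ = -12/13: (12/13, 5/13) → (120/169, -119/169)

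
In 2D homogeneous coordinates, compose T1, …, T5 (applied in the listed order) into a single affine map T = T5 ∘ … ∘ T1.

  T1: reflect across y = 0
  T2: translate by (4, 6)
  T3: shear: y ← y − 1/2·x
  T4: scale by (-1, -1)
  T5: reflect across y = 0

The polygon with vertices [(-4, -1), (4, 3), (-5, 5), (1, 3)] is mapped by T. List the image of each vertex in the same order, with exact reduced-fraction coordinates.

image vertices: (0, 7), (-8, -1), (1, 3/2), (-5, 1/2)

T1 reflect across y = 0: (-4, -1) → (-4, 1); (4, 3) → (4, -3); (-5, 5) → (-5, -5); (1, 3) → (1, -3)
T2 translate by (4, 6): (-4, 1) → (0, 7); (4, -3) → (8, 3); (-5, -5) → (-1, 1); (1, -3) → (5, 3)
T3 shear: y ← y − 1/2·x: (0, 7) → (0, 7); (8, 3) → (8, -1); (-1, 1) → (-1, 3/2); (5, 3) → (5, 1/2)
T4 scale by (-1, -1): (0, 7) → (0, -7); (8, -1) → (-8, 1); (-1, 3/2) → (1, -3/2); (5, 1/2) → (-5, -1/2)
T5 reflect across y = 0: (0, -7) → (0, 7); (-8, 1) → (-8, -1); (1, -3/2) → (1, 3/2); (-5, -1/2) → (-5, 1/2)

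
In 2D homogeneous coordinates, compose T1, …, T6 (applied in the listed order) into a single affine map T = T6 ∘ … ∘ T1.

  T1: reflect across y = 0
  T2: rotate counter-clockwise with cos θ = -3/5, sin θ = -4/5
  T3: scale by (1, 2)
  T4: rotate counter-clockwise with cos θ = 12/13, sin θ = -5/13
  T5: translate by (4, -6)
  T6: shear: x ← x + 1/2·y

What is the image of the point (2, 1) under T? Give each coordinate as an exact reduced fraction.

T1 reflect across y = 0: (2, 1) → (2, -1)
T2 rotate counter-clockwise with cos θ = -3/5, sin θ = -4/5: (2, -1) → (-2, -1)
T3 scale by (1, 2): (-2, -1) → (-2, -2)
T4 rotate counter-clockwise with cos θ = 12/13, sin θ = -5/13: (-2, -2) → (-34/13, -14/13)
T5 translate by (4, -6): (-34/13, -14/13) → (18/13, -92/13)
T6 shear: x ← x + 1/2·y: (18/13, -92/13) → (-28/13, -92/13)

T(p) = (-28/13, -92/13)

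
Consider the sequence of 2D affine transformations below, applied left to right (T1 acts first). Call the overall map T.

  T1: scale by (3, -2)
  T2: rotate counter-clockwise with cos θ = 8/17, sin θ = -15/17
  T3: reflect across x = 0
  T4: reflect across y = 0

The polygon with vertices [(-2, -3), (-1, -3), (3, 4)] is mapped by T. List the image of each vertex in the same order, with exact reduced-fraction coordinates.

image vertices: (-42/17, -138/17), (-66/17, -93/17), (48/17, 199/17)

T1 scale by (3, -2): (-2, -3) → (-6, 6); (-1, -3) → (-3, 6); (3, 4) → (9, -8)
T2 rotate counter-clockwise with cos θ = 8/17, sin θ = -15/17: (-6, 6) → (42/17, 138/17); (-3, 6) → (66/17, 93/17); (9, -8) → (-48/17, -199/17)
T3 reflect across x = 0: (42/17, 138/17) → (-42/17, 138/17); (66/17, 93/17) → (-66/17, 93/17); (-48/17, -199/17) → (48/17, -199/17)
T4 reflect across y = 0: (-42/17, 138/17) → (-42/17, -138/17); (-66/17, 93/17) → (-66/17, -93/17); (48/17, -199/17) → (48/17, 199/17)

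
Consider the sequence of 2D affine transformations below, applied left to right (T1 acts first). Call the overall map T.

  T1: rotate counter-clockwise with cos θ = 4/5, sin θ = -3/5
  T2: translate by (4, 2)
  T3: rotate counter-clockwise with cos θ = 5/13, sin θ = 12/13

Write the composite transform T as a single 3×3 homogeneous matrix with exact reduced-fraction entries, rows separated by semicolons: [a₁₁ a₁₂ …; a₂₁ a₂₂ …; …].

T1 = [4/5 3/5 0; -3/5 4/5 0; 0 0 1]
T2·T1 = [4/5 3/5 4; -3/5 4/5 2; 0 0 1]
T3·…·T1 = [56/65 -33/65 -4/13; 33/65 56/65 58/13; 0 0 1]

T = [56/65 -33/65 -4/13; 33/65 56/65 58/13; 0 0 1]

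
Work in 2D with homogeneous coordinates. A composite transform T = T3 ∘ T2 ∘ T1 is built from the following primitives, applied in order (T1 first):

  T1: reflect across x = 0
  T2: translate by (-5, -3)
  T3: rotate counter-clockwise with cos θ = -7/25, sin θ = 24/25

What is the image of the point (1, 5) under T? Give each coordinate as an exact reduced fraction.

T(p) = (-6/25, -158/25)

T1 reflect across x = 0: (1, 5) → (-1, 5)
T2 translate by (-5, -3): (-1, 5) → (-6, 2)
T3 rotate counter-clockwise with cos θ = -7/25, sin θ = 24/25: (-6, 2) → (-6/25, -158/25)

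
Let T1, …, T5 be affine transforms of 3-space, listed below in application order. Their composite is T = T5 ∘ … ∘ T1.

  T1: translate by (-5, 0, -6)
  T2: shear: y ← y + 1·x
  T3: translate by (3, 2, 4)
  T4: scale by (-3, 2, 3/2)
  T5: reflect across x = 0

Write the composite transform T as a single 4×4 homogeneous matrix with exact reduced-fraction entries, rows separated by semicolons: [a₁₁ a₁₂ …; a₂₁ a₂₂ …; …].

T1 = [1 0 0 -5; 0 1 0 0; 0 0 1 -6; 0 0 0 1]
T2·T1 = [1 0 0 -5; 1 1 0 -5; 0 0 1 -6; 0 0 0 1]
T3·…·T1 = [1 0 0 -2; 1 1 0 -3; 0 0 1 -2; 0 0 0 1]
T4·…·T1 = [-3 0 0 6; 2 2 0 -6; 0 0 3/2 -3; 0 0 0 1]
T5·…·T1 = [3 0 0 -6; 2 2 0 -6; 0 0 3/2 -3; 0 0 0 1]

T = [3 0 0 -6; 2 2 0 -6; 0 0 3/2 -3; 0 0 0 1]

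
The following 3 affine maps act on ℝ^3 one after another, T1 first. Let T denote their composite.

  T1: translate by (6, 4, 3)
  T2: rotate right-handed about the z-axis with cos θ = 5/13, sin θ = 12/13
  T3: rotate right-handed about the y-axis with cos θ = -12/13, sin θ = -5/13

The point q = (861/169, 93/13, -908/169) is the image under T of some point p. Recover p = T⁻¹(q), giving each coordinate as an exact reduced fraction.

p = (-2, 5, 0)

T1 = [1 0 0 6; 0 1 0 4; 0 0 1 3; 0 0 0 1]
T2·T1 = [5/13 -12/13 0 -18/13; 12/13 5/13 0 92/13; 0 0 1 3; 0 0 0 1]
T3·…·T1 = [-60/169 144/169 -5/13 21/169; 12/13 5/13 0 92/13; 25/169 -60/169 -12/13 -558/169; 0 0 0 1]
det M = 1; M⁻¹ = [-60/169 12/13 25/169 -6; 144/169 5/13 -60/169 -4; -5/13 0 -12/13 -3; 0 0 0 1]
M⁻¹ · (861/169, 93/13, -908/169)ᵀ = (-2, 5, 0)ᵀ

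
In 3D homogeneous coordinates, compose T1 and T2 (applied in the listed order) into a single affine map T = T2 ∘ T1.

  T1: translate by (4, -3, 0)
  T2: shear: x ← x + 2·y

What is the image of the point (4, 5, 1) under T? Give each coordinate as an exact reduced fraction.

T1 translate by (4, -3, 0): (4, 5, 1) → (8, 2, 1)
T2 shear: x ← x + 2·y: (8, 2, 1) → (12, 2, 1)

T(p) = (12, 2, 1)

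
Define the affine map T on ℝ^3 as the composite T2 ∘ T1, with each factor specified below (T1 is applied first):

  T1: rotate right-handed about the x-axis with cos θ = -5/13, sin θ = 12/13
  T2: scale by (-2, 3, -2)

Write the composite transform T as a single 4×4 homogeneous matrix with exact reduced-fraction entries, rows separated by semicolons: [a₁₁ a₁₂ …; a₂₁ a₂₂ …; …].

T1 = [1 0 0 0; 0 -5/13 -12/13 0; 0 12/13 -5/13 0; 0 0 0 1]
T2·T1 = [-2 0 0 0; 0 -15/13 -36/13 0; 0 -24/13 10/13 0; 0 0 0 1]

T = [-2 0 0 0; 0 -15/13 -36/13 0; 0 -24/13 10/13 0; 0 0 0 1]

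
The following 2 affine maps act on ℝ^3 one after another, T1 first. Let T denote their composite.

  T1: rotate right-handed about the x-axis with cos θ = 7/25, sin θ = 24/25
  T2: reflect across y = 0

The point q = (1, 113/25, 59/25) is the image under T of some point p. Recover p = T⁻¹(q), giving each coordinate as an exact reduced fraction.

T1 = [1 0 0 0; 0 7/25 -24/25 0; 0 24/25 7/25 0; 0 0 0 1]
T2·T1 = [1 0 0 0; 0 -7/25 24/25 0; 0 24/25 7/25 0; 0 0 0 1]
det M = -1; M⁻¹ = [1 0 0 0; 0 -7/25 24/25 0; 0 24/25 7/25 0; 0 0 0 1]
M⁻¹ · (1, 113/25, 59/25)ᵀ = (1, 1, 5)ᵀ

p = (1, 1, 5)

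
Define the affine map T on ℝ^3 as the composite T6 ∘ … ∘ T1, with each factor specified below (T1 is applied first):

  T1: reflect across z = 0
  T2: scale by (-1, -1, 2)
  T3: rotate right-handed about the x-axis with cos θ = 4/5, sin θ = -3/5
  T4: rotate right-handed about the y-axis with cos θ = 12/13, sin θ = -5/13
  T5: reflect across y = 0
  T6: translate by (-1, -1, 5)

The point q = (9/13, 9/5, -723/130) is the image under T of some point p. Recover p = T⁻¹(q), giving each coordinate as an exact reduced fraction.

T1 = [1 0 0 0; 0 1 0 0; 0 0 -1 0; 0 0 0 1]
T2·T1 = [-1 0 0 0; 0 -1 0 0; 0 0 -2 0; 0 0 0 1]
T3·…·T1 = [-1 0 0 0; 0 -4/5 -6/5 0; 0 3/5 -8/5 0; 0 0 0 1]
T4·…·T1 = [-12/13 -3/13 8/13 0; 0 -4/5 -6/5 0; -5/13 36/65 -96/65 0; 0 0 0 1]
T5·…·T1 = [-12/13 -3/13 8/13 0; 0 4/5 6/5 0; -5/13 36/65 -96/65 0; 0 0 0 1]
T6·…·T1 = [-12/13 -3/13 8/13 -1; 0 4/5 6/5 -1; -5/13 36/65 -96/65 5; 0 0 0 1]
det M = 2; M⁻¹ = [-12/13 0 -5/13 1; -3/13 4/5 36/65 -11/5; 2/13 3/10 -24/65 23/10; 0 0 0 1]
M⁻¹ · (9/13, 9/5, -723/130)ᵀ = (5/2, -4, 5)ᵀ

p = (5/2, -4, 5)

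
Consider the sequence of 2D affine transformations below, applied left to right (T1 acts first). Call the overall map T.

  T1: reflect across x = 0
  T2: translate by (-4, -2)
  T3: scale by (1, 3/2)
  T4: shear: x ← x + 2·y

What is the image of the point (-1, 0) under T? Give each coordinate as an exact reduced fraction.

T(p) = (-9, -3)

T1 reflect across x = 0: (-1, 0) → (1, 0)
T2 translate by (-4, -2): (1, 0) → (-3, -2)
T3 scale by (1, 3/2): (-3, -2) → (-3, -3)
T4 shear: x ← x + 2·y: (-3, -3) → (-9, -3)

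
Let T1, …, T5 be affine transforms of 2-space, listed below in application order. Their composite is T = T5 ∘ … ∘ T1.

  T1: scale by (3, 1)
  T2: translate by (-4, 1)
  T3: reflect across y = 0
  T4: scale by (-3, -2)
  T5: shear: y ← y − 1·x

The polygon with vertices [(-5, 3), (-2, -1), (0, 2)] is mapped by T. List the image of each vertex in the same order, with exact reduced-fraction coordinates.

image vertices: (57, -49), (30, -30), (12, -6)

T1 scale by (3, 1): (-5, 3) → (-15, 3); (-2, -1) → (-6, -1); (0, 2) → (0, 2)
T2 translate by (-4, 1): (-15, 3) → (-19, 4); (-6, -1) → (-10, 0); (0, 2) → (-4, 3)
T3 reflect across y = 0: (-19, 4) → (-19, -4); (-10, 0) → (-10, 0); (-4, 3) → (-4, -3)
T4 scale by (-3, -2): (-19, -4) → (57, 8); (-10, 0) → (30, 0); (-4, -3) → (12, 6)
T5 shear: y ← y − 1·x: (57, 8) → (57, -49); (30, 0) → (30, -30); (12, 6) → (12, -6)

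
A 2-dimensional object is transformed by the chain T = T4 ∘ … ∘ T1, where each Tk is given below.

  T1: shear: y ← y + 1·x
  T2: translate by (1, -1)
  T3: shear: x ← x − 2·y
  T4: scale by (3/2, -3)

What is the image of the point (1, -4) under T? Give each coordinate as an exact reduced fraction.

T(p) = (15, 12)

T1 shear: y ← y + 1·x: (1, -4) → (1, -3)
T2 translate by (1, -1): (1, -3) → (2, -4)
T3 shear: x ← x − 2·y: (2, -4) → (10, -4)
T4 scale by (3/2, -3): (10, -4) → (15, 12)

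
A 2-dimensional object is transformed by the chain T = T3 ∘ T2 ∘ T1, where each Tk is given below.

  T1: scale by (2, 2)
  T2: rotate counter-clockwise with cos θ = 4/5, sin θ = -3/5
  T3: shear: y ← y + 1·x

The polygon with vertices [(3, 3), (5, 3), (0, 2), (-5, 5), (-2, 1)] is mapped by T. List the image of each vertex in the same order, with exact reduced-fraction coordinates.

image vertices: (42/5, 48/5), (58/5, 52/5), (12/5, 28/5), (-2, 12), (-2, 2)

T1 scale by (2, 2): (3, 3) → (6, 6); (5, 3) → (10, 6); (0, 2) → (0, 4); (-5, 5) → (-10, 10); (-2, 1) → (-4, 2)
T2 rotate counter-clockwise with cos θ = 4/5, sin θ = -3/5: (6, 6) → (42/5, 6/5); (10, 6) → (58/5, -6/5); (0, 4) → (12/5, 16/5); (-10, 10) → (-2, 14); (-4, 2) → (-2, 4)
T3 shear: y ← y + 1·x: (42/5, 6/5) → (42/5, 48/5); (58/5, -6/5) → (58/5, 52/5); (12/5, 16/5) → (12/5, 28/5); (-2, 14) → (-2, 12); (-2, 4) → (-2, 2)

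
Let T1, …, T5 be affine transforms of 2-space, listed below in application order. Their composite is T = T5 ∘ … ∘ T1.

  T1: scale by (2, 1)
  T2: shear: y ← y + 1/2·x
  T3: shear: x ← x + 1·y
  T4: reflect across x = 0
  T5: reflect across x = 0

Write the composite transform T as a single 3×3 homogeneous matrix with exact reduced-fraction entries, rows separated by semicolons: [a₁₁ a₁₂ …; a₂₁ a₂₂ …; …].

T1 = [2 0 0; 0 1 0; 0 0 1]
T2·T1 = [2 0 0; 1 1 0; 0 0 1]
T3·…·T1 = [3 1 0; 1 1 0; 0 0 1]
T4·…·T1 = [-3 -1 0; 1 1 0; 0 0 1]
T5·…·T1 = [3 1 0; 1 1 0; 0 0 1]

T = [3 1 0; 1 1 0; 0 0 1]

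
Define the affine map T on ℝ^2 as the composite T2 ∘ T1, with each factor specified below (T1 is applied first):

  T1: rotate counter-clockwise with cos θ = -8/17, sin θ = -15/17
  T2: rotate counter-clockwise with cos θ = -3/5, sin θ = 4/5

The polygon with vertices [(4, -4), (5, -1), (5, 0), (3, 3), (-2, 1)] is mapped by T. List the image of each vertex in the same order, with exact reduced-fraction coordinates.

T1 rotate counter-clockwise with cos θ = -8/17, sin θ = -15/17: (4, -4) → (-92/17, -28/17); (5, -1) → (-55/17, -67/17); (5, 0) → (-40/17, -75/17); (3, 3) → (21/17, -69/17); (-2, 1) → (31/17, 22/17)
T2 rotate counter-clockwise with cos θ = -3/5, sin θ = 4/5: (-92/17, -28/17) → (388/85, -284/85); (-55/17, -67/17) → (433/85, -19/85); (-40/17, -75/17) → (84/17, 13/17); (21/17, -69/17) → (213/85, 291/85); (31/17, 22/17) → (-181/85, 58/85)

image vertices: (388/85, -284/85), (433/85, -19/85), (84/17, 13/17), (213/85, 291/85), (-181/85, 58/85)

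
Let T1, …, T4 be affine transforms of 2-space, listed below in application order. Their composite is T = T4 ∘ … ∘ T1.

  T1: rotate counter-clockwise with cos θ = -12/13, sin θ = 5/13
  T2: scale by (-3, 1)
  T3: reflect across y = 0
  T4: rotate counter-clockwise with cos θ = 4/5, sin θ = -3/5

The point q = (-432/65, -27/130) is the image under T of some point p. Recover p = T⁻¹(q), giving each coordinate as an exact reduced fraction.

T1 = [-12/13 -5/13 0; 5/13 -12/13 0; 0 0 1]
T2·T1 = [36/13 15/13 0; 5/13 -12/13 0; 0 0 1]
T3·…·T1 = [36/13 15/13 0; -5/13 12/13 0; 0 0 1]
T4·…·T1 = [129/65 96/65 0; -128/65 3/65 0; 0 0 1]
det M = 3; M⁻¹ = [1/65 -32/65 0; 128/195 43/65 0; 0 0 1]
M⁻¹ · (-432/65, -27/130)ᵀ = (0, -9/2)ᵀ

p = (0, -9/2)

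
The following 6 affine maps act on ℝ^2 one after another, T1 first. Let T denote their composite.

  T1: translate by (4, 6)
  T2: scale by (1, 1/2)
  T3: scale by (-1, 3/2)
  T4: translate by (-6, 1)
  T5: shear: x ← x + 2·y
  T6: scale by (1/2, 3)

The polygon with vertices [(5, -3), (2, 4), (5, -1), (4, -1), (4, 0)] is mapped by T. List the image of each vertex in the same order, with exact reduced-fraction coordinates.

image vertices: (-17/4, 39/4), (5/2, 51/2), (-11/4, 57/4), (-9/4, 57/4), (-3/2, 33/2)

T1 translate by (4, 6): (5, -3) → (9, 3); (2, 4) → (6, 10); (5, -1) → (9, 5); (4, -1) → (8, 5); (4, 0) → (8, 6)
T2 scale by (1, 1/2): (9, 3) → (9, 3/2); (6, 10) → (6, 5); (9, 5) → (9, 5/2); (8, 5) → (8, 5/2); (8, 6) → (8, 3)
T3 scale by (-1, 3/2): (9, 3/2) → (-9, 9/4); (6, 5) → (-6, 15/2); (9, 5/2) → (-9, 15/4); (8, 5/2) → (-8, 15/4); (8, 3) → (-8, 9/2)
T4 translate by (-6, 1): (-9, 9/4) → (-15, 13/4); (-6, 15/2) → (-12, 17/2); (-9, 15/4) → (-15, 19/4); (-8, 15/4) → (-14, 19/4); (-8, 9/2) → (-14, 11/2)
T5 shear: x ← x + 2·y: (-15, 13/4) → (-17/2, 13/4); (-12, 17/2) → (5, 17/2); (-15, 19/4) → (-11/2, 19/4); (-14, 19/4) → (-9/2, 19/4); (-14, 11/2) → (-3, 11/2)
T6 scale by (1/2, 3): (-17/2, 13/4) → (-17/4, 39/4); (5, 17/2) → (5/2, 51/2); (-11/2, 19/4) → (-11/4, 57/4); (-9/2, 19/4) → (-9/4, 57/4); (-3, 11/2) → (-3/2, 33/2)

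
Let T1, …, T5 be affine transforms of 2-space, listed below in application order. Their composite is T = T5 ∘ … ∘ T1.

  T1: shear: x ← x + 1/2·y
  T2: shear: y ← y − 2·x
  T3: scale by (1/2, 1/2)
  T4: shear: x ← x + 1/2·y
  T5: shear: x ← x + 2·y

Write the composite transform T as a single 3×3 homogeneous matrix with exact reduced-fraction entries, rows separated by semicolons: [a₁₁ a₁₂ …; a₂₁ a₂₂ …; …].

T = [-2 1/4 0; -1 0 0; 0 0 1]

T1 = [1 1/2 0; 0 1 0; 0 0 1]
T2·T1 = [1 1/2 0; -2 0 0; 0 0 1]
T3·…·T1 = [1/2 1/4 0; -1 0 0; 0 0 1]
T4·…·T1 = [0 1/4 0; -1 0 0; 0 0 1]
T5·…·T1 = [-2 1/4 0; -1 0 0; 0 0 1]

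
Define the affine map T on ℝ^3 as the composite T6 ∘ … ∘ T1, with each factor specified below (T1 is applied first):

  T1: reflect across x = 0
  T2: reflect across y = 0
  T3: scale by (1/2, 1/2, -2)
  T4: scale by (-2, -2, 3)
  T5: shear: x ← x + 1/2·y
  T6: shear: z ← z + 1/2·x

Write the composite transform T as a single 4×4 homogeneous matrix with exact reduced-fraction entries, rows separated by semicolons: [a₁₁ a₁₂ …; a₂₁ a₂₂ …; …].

T1 = [-1 0 0 0; 0 1 0 0; 0 0 1 0; 0 0 0 1]
T2·T1 = [-1 0 0 0; 0 -1 0 0; 0 0 1 0; 0 0 0 1]
T3·…·T1 = [-1/2 0 0 0; 0 -1/2 0 0; 0 0 -2 0; 0 0 0 1]
T4·…·T1 = [1 0 0 0; 0 1 0 0; 0 0 -6 0; 0 0 0 1]
T5·…·T1 = [1 1/2 0 0; 0 1 0 0; 0 0 -6 0; 0 0 0 1]
T6·…·T1 = [1 1/2 0 0; 0 1 0 0; 1/2 1/4 -6 0; 0 0 0 1]

T = [1 1/2 0 0; 0 1 0 0; 1/2 1/4 -6 0; 0 0 0 1]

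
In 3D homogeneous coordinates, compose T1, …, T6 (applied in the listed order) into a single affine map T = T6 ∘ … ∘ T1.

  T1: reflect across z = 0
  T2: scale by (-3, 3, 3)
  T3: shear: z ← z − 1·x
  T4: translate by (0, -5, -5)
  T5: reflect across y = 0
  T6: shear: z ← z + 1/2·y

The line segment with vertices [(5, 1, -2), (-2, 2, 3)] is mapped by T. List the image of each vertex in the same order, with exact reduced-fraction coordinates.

image vertices: (-15, 2, 17), (6, -1, -41/2)

T1 reflect across z = 0: (5, 1, -2) → (5, 1, 2); (-2, 2, 3) → (-2, 2, -3)
T2 scale by (-3, 3, 3): (5, 1, 2) → (-15, 3, 6); (-2, 2, -3) → (6, 6, -9)
T3 shear: z ← z − 1·x: (-15, 3, 6) → (-15, 3, 21); (6, 6, -9) → (6, 6, -15)
T4 translate by (0, -5, -5): (-15, 3, 21) → (-15, -2, 16); (6, 6, -15) → (6, 1, -20)
T5 reflect across y = 0: (-15, -2, 16) → (-15, 2, 16); (6, 1, -20) → (6, -1, -20)
T6 shear: z ← z + 1/2·y: (-15, 2, 16) → (-15, 2, 17); (6, -1, -20) → (6, -1, -41/2)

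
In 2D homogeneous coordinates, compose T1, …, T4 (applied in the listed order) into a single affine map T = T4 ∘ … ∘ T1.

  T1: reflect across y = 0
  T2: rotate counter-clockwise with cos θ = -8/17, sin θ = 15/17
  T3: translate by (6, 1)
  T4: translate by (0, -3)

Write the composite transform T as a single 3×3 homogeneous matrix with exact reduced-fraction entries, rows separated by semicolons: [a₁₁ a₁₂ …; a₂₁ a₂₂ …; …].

T = [-8/17 15/17 6; 15/17 8/17 -2; 0 0 1]

T1 = [1 0 0; 0 -1 0; 0 0 1]
T2·T1 = [-8/17 15/17 0; 15/17 8/17 0; 0 0 1]
T3·…·T1 = [-8/17 15/17 6; 15/17 8/17 1; 0 0 1]
T4·…·T1 = [-8/17 15/17 6; 15/17 8/17 -2; 0 0 1]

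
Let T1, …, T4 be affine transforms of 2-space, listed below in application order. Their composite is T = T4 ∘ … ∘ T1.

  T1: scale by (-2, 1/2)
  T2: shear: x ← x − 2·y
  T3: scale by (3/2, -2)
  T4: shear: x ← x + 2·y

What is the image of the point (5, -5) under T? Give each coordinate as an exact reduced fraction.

T1 scale by (-2, 1/2): (5, -5) → (-10, -5/2)
T2 shear: x ← x − 2·y: (-10, -5/2) → (-5, -5/2)
T3 scale by (3/2, -2): (-5, -5/2) → (-15/2, 5)
T4 shear: x ← x + 2·y: (-15/2, 5) → (5/2, 5)

T(p) = (5/2, 5)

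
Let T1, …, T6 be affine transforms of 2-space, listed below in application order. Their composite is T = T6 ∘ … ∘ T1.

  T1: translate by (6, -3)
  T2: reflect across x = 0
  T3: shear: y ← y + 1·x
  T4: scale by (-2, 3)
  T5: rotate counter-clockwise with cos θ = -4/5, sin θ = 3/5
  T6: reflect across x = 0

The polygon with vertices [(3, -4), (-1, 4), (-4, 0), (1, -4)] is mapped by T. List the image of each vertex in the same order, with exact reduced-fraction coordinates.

image vertices: (-72/5, 246/5), (4/5, 78/5), (-29/5, 72/5), (-14, 42)

T1 translate by (6, -3): (3, -4) → (9, -7); (-1, 4) → (5, 1); (-4, 0) → (2, -3); (1, -4) → (7, -7)
T2 reflect across x = 0: (9, -7) → (-9, -7); (5, 1) → (-5, 1); (2, -3) → (-2, -3); (7, -7) → (-7, -7)
T3 shear: y ← y + 1·x: (-9, -7) → (-9, -16); (-5, 1) → (-5, -4); (-2, -3) → (-2, -5); (-7, -7) → (-7, -14)
T4 scale by (-2, 3): (-9, -16) → (18, -48); (-5, -4) → (10, -12); (-2, -5) → (4, -15); (-7, -14) → (14, -42)
T5 rotate counter-clockwise with cos θ = -4/5, sin θ = 3/5: (18, -48) → (72/5, 246/5); (10, -12) → (-4/5, 78/5); (4, -15) → (29/5, 72/5); (14, -42) → (14, 42)
T6 reflect across x = 0: (72/5, 246/5) → (-72/5, 246/5); (-4/5, 78/5) → (4/5, 78/5); (29/5, 72/5) → (-29/5, 72/5); (14, 42) → (-14, 42)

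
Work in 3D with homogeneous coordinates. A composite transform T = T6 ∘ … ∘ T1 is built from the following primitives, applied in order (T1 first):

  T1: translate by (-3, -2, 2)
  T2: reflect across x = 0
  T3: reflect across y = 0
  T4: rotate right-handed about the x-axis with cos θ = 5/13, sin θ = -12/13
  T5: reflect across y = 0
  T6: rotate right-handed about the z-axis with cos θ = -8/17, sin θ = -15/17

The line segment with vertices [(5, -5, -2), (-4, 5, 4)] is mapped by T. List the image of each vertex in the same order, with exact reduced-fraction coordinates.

T1 translate by (-3, -2, 2): (5, -5, -2) → (2, -7, 0); (-4, 5, 4) → (-7, 3, 6)
T2 reflect across x = 0: (2, -7, 0) → (-2, -7, 0); (-7, 3, 6) → (7, 3, 6)
T3 reflect across y = 0: (-2, -7, 0) → (-2, 7, 0); (7, 3, 6) → (7, -3, 6)
T4 rotate right-handed about the x-axis with cos θ = 5/13, sin θ = -12/13: (-2, 7, 0) → (-2, 35/13, -84/13); (7, -3, 6) → (7, 57/13, 66/13)
T5 reflect across y = 0: (-2, 35/13, -84/13) → (-2, -35/13, -84/13); (7, 57/13, 66/13) → (7, -57/13, 66/13)
T6 rotate right-handed about the z-axis with cos θ = -8/17, sin θ = -15/17: (-2, -35/13, -84/13) → (-317/221, 670/221, -84/13); (7, -57/13, 66/13) → (-1583/221, -909/221, 66/13)

image vertices: (-317/221, 670/221, -84/13), (-1583/221, -909/221, 66/13)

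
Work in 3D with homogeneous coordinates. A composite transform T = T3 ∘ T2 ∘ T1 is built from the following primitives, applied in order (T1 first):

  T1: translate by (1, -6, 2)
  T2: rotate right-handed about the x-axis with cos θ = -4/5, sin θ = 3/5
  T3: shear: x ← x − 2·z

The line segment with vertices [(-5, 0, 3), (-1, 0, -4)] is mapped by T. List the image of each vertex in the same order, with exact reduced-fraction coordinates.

image vertices: (56/5, 9/5, -38/5), (4, 6, -2)

T1 translate by (1, -6, 2): (-5, 0, 3) → (-4, -6, 5); (-1, 0, -4) → (0, -6, -2)
T2 rotate right-handed about the x-axis with cos θ = -4/5, sin θ = 3/5: (-4, -6, 5) → (-4, 9/5, -38/5); (0, -6, -2) → (0, 6, -2)
T3 shear: x ← x − 2·z: (-4, 9/5, -38/5) → (56/5, 9/5, -38/5); (0, 6, -2) → (4, 6, -2)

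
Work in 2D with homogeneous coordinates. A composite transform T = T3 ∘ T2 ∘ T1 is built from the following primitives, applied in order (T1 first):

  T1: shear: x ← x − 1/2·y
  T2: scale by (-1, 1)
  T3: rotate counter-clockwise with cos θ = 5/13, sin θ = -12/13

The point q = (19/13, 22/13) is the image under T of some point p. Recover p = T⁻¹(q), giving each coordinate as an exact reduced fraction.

p = (2, 2)

T1 = [1 -1/2 0; 0 1 0; 0 0 1]
T2·T1 = [-1 1/2 0; 0 1 0; 0 0 1]
T3·…·T1 = [-5/13 29/26 0; 12/13 -1/13 0; 0 0 1]
det M = -1; M⁻¹ = [1/13 29/26 0; 12/13 5/13 0; 0 0 1]
M⁻¹ · (19/13, 22/13)ᵀ = (2, 2)ᵀ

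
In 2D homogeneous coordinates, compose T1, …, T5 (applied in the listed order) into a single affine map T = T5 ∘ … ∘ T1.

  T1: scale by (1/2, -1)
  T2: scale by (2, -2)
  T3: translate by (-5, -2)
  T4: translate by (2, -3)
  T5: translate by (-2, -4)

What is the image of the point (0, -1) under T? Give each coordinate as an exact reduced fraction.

T1 scale by (1/2, -1): (0, -1) → (0, 1)
T2 scale by (2, -2): (0, 1) → (0, -2)
T3 translate by (-5, -2): (0, -2) → (-5, -4)
T4 translate by (2, -3): (-5, -4) → (-3, -7)
T5 translate by (-2, -4): (-3, -7) → (-5, -11)

T(p) = (-5, -11)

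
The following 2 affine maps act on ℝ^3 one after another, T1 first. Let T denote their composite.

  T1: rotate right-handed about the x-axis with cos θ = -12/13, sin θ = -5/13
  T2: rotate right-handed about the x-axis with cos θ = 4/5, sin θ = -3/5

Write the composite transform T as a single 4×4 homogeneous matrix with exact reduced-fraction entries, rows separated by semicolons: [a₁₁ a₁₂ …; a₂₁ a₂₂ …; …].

T = [1 0 0 0; 0 -63/65 -16/65 0; 0 16/65 -63/65 0; 0 0 0 1]

T1 = [1 0 0 0; 0 -12/13 5/13 0; 0 -5/13 -12/13 0; 0 0 0 1]
T2·T1 = [1 0 0 0; 0 -63/65 -16/65 0; 0 16/65 -63/65 0; 0 0 0 1]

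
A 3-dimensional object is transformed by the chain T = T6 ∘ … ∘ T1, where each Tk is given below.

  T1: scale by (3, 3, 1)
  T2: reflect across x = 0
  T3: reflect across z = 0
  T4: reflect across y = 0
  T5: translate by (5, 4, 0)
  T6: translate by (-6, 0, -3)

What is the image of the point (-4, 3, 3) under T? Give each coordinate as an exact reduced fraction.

T(p) = (11, -5, -6)

T1 scale by (3, 3, 1): (-4, 3, 3) → (-12, 9, 3)
T2 reflect across x = 0: (-12, 9, 3) → (12, 9, 3)
T3 reflect across z = 0: (12, 9, 3) → (12, 9, -3)
T4 reflect across y = 0: (12, 9, -3) → (12, -9, -3)
T5 translate by (5, 4, 0): (12, -9, -3) → (17, -5, -3)
T6 translate by (-6, 0, -3): (17, -5, -3) → (11, -5, -6)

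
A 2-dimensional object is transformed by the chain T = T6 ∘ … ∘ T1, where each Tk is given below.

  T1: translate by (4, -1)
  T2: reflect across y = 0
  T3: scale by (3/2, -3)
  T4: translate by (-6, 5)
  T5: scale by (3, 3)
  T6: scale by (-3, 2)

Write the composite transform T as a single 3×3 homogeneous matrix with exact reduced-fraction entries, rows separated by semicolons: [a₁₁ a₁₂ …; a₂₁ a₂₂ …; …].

T = [-27/2 0 0; 0 18 12; 0 0 1]

T1 = [1 0 4; 0 1 -1; 0 0 1]
T2·T1 = [1 0 4; 0 -1 1; 0 0 1]
T3·…·T1 = [3/2 0 6; 0 3 -3; 0 0 1]
T4·…·T1 = [3/2 0 0; 0 3 2; 0 0 1]
T5·…·T1 = [9/2 0 0; 0 9 6; 0 0 1]
T6·…·T1 = [-27/2 0 0; 0 18 12; 0 0 1]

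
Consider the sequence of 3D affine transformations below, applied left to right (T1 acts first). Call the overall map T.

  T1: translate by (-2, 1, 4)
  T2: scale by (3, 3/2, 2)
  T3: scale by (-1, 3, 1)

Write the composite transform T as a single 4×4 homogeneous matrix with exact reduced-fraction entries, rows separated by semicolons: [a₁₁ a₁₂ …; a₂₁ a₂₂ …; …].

T = [-3 0 0 6; 0 9/2 0 9/2; 0 0 2 8; 0 0 0 1]

T1 = [1 0 0 -2; 0 1 0 1; 0 0 1 4; 0 0 0 1]
T2·T1 = [3 0 0 -6; 0 3/2 0 3/2; 0 0 2 8; 0 0 0 1]
T3·…·T1 = [-3 0 0 6; 0 9/2 0 9/2; 0 0 2 8; 0 0 0 1]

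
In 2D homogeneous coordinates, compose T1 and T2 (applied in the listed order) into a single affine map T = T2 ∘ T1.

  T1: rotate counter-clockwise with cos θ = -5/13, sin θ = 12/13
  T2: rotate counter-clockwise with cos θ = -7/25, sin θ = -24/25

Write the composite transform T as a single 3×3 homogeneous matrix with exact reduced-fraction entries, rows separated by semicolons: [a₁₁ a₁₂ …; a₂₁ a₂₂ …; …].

T = [323/325 -36/325 0; 36/325 323/325 0; 0 0 1]

T1 = [-5/13 -12/13 0; 12/13 -5/13 0; 0 0 1]
T2·T1 = [323/325 -36/325 0; 36/325 323/325 0; 0 0 1]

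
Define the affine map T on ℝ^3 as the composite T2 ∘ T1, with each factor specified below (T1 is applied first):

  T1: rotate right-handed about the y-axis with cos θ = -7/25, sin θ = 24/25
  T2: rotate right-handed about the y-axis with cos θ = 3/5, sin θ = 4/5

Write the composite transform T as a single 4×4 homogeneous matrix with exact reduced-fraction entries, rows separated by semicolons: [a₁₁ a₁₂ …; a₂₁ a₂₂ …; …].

T = [-117/125 0 44/125 0; 0 1 0 0; -44/125 0 -117/125 0; 0 0 0 1]

T1 = [-7/25 0 24/25 0; 0 1 0 0; -24/25 0 -7/25 0; 0 0 0 1]
T2·T1 = [-117/125 0 44/125 0; 0 1 0 0; -44/125 0 -117/125 0; 0 0 0 1]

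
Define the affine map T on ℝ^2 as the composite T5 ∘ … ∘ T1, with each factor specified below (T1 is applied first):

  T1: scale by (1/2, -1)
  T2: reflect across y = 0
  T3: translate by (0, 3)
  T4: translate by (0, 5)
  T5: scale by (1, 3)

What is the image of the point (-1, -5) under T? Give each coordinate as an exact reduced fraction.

T(p) = (-1/2, 9)

T1 scale by (1/2, -1): (-1, -5) → (-1/2, 5)
T2 reflect across y = 0: (-1/2, 5) → (-1/2, -5)
T3 translate by (0, 3): (-1/2, -5) → (-1/2, -2)
T4 translate by (0, 5): (-1/2, -2) → (-1/2, 3)
T5 scale by (1, 3): (-1/2, 3) → (-1/2, 9)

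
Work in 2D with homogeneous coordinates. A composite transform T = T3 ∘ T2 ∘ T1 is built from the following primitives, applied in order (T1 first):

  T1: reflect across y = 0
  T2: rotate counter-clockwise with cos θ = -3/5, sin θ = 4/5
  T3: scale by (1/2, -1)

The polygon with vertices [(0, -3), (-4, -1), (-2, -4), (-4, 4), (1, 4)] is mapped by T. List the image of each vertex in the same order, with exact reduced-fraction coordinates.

image vertices: (-6/5, 9/5), (4/5, 19/5), (-1, 4), (14/5, 4/5), (13/10, -16/5)

T1 reflect across y = 0: (0, -3) → (0, 3); (-4, -1) → (-4, 1); (-2, -4) → (-2, 4); (-4, 4) → (-4, -4); (1, 4) → (1, -4)
T2 rotate counter-clockwise with cos θ = -3/5, sin θ = 4/5: (0, 3) → (-12/5, -9/5); (-4, 1) → (8/5, -19/5); (-2, 4) → (-2, -4); (-4, -4) → (28/5, -4/5); (1, -4) → (13/5, 16/5)
T3 scale by (1/2, -1): (-12/5, -9/5) → (-6/5, 9/5); (8/5, -19/5) → (4/5, 19/5); (-2, -4) → (-1, 4); (28/5, -4/5) → (14/5, 4/5); (13/5, 16/5) → (13/10, -16/5)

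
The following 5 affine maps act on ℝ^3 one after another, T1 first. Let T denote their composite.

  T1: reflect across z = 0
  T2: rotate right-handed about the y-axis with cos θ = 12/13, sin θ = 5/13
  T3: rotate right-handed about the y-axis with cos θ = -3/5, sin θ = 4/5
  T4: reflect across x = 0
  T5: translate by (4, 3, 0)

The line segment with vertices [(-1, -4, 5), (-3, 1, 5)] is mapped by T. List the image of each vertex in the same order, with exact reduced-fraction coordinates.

T1 reflect across z = 0: (-1, -4, 5) → (-1, -4, -5); (-3, 1, 5) → (-3, 1, -5)
T2 rotate right-handed about the y-axis with cos θ = 12/13, sin θ = 5/13: (-1, -4, -5) → (-37/13, -4, -55/13); (-3, 1, -5) → (-61/13, 1, -45/13)
T3 rotate right-handed about the y-axis with cos θ = -3/5, sin θ = 4/5: (-37/13, -4, -55/13) → (-109/65, -4, 313/65); (-61/13, 1, -45/13) → (3/65, 1, 379/65)
T4 reflect across x = 0: (-109/65, -4, 313/65) → (109/65, -4, 313/65); (3/65, 1, 379/65) → (-3/65, 1, 379/65)
T5 translate by (4, 3, 0): (109/65, -4, 313/65) → (369/65, -1, 313/65); (-3/65, 1, 379/65) → (257/65, 4, 379/65)

image vertices: (369/65, -1, 313/65), (257/65, 4, 379/65)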